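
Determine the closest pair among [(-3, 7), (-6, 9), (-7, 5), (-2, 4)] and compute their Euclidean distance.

Computing all pairwise distances among 4 points:

d((-3, 7), (-6, 9)) = 3.6056
d((-3, 7), (-7, 5)) = 4.4721
d((-3, 7), (-2, 4)) = 3.1623 <-- minimum
d((-6, 9), (-7, 5)) = 4.1231
d((-6, 9), (-2, 4)) = 6.4031
d((-7, 5), (-2, 4)) = 5.099

Closest pair: (-3, 7) and (-2, 4) with distance 3.1623

The closest pair is (-3, 7) and (-2, 4) with Euclidean distance 3.1623. For 4 points, brute-force pairwise comparison is shown above. For large n, the divide-and-conquer algorithm (sort by x, recurse on halves, check the dividing strip) achieves O(n log n).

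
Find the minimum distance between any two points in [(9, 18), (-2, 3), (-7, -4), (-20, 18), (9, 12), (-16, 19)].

Computing all pairwise distances among 6 points:

d((9, 18), (-2, 3)) = 18.6011
d((9, 18), (-7, -4)) = 27.2029
d((9, 18), (-20, 18)) = 29.0
d((9, 18), (9, 12)) = 6.0
d((9, 18), (-16, 19)) = 25.02
d((-2, 3), (-7, -4)) = 8.6023
d((-2, 3), (-20, 18)) = 23.4307
d((-2, 3), (9, 12)) = 14.2127
d((-2, 3), (-16, 19)) = 21.2603
d((-7, -4), (-20, 18)) = 25.5539
d((-7, -4), (9, 12)) = 22.6274
d((-7, -4), (-16, 19)) = 24.6982
d((-20, 18), (9, 12)) = 29.6142
d((-20, 18), (-16, 19)) = 4.1231 <-- minimum
d((9, 12), (-16, 19)) = 25.9615

Closest pair: (-20, 18) and (-16, 19) with distance 4.1231

The closest pair is (-20, 18) and (-16, 19) with Euclidean distance 4.1231. For 6 points, brute-force pairwise comparison is shown above. For large n, the divide-and-conquer algorithm (sort by x, recurse on halves, check the dividing strip) achieves O(n log n).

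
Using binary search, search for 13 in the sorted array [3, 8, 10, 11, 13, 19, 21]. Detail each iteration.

Binary search for 13 in [3, 8, 10, 11, 13, 19, 21]:

lo=0, hi=6, mid=3, arr[mid]=11 -> 11 < 13, search right half
lo=4, hi=6, mid=5, arr[mid]=19 -> 19 > 13, search left half
lo=4, hi=4, mid=4, arr[mid]=13 -> Found target at index 4!

Binary search finds 13 at index 4 after 3 comparisons. The search repeatedly halves the search space by comparing with the middle element.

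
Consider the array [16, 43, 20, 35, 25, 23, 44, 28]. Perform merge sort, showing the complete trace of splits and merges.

Merge sort trace:

Split: [16, 43, 20, 35, 25, 23, 44, 28] -> [16, 43, 20, 35] and [25, 23, 44, 28]
  Split: [16, 43, 20, 35] -> [16, 43] and [20, 35]
    Split: [16, 43] -> [16] and [43]
    Merge: [16] + [43] -> [16, 43]
    Split: [20, 35] -> [20] and [35]
    Merge: [20] + [35] -> [20, 35]
  Merge: [16, 43] + [20, 35] -> [16, 20, 35, 43]
  Split: [25, 23, 44, 28] -> [25, 23] and [44, 28]
    Split: [25, 23] -> [25] and [23]
    Merge: [25] + [23] -> [23, 25]
    Split: [44, 28] -> [44] and [28]
    Merge: [44] + [28] -> [28, 44]
  Merge: [23, 25] + [28, 44] -> [23, 25, 28, 44]
Merge: [16, 20, 35, 43] + [23, 25, 28, 44] -> [16, 20, 23, 25, 28, 35, 43, 44]

Final sorted array: [16, 20, 23, 25, 28, 35, 43, 44]

The merge sort proceeds by recursively splitting the array and merging sorted halves.
After all merges, the sorted array is [16, 20, 23, 25, 28, 35, 43, 44].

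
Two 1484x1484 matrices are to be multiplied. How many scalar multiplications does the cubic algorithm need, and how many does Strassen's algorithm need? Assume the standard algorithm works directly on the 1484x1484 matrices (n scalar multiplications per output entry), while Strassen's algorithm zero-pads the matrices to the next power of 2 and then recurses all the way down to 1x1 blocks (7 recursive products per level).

Matrix multiplication for 1484x1484 matrices:

Strassen's algorithm requires power-of-2 dimensions. Pad 1484x1484 to 2048x2048 (next power of 2).

Standard algorithm: 1484^3 = 3268147904 multiplications
Strassen's algorithm: 7^(log2(2048)) = 7^11 = 1977326743 multiplications
Savings: 3268147904 - 1977326743 = 1290821161 multiplications

Standard: 3268147904 multiplications (1484^3). Strassen: 1977326743 multiplications (7^11, after padding to 2048x2048). Strassen reduces 8 recursive multiplications to 7 at each level.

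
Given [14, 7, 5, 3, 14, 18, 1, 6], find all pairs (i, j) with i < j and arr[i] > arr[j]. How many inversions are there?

Finding inversions in [14, 7, 5, 3, 14, 18, 1, 6]:

(0, 1): arr[0]=14 > arr[1]=7
(0, 2): arr[0]=14 > arr[2]=5
(0, 3): arr[0]=14 > arr[3]=3
(0, 6): arr[0]=14 > arr[6]=1
(0, 7): arr[0]=14 > arr[7]=6
(1, 2): arr[1]=7 > arr[2]=5
(1, 3): arr[1]=7 > arr[3]=3
(1, 6): arr[1]=7 > arr[6]=1
(1, 7): arr[1]=7 > arr[7]=6
(2, 3): arr[2]=5 > arr[3]=3
(2, 6): arr[2]=5 > arr[6]=1
(3, 6): arr[3]=3 > arr[6]=1
(4, 6): arr[4]=14 > arr[6]=1
(4, 7): arr[4]=14 > arr[7]=6
(5, 6): arr[5]=18 > arr[6]=1
(5, 7): arr[5]=18 > arr[7]=6

Total inversions: 16

The array has 16 inversion(s): (0,1), (0,2), (0,3), (0,6), (0,7), (1,2), (1,3), (1,6), (1,7), (2,3), (2,6), (3,6), (4,6), (4,7), (5,6), (5,7). Each pair (i,j) satisfies i < j and arr[i] > arr[j].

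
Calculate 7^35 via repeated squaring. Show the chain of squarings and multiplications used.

Computing 7^35 by squaring (build up from 7^1; each line after the first costs one multiplication):

7^1 = 7
7^2 = (7^1)^2 = 7^2 = 49
7^4 = (7^2)^2 = 49^2 = 2401
7^8 = (7^4)^2 = 2401^2 = 5764801
7^16 = (7^8)^2 = 5764801^2 = 33232930569601
7^17 = 7 * 7^16 = 7 * 33232930569601 = 232630513987207
7^34 = (7^17)^2 = 232630513987207^2 = 54116956037952111668959660849
7^35 = 7 * 7^34 = 7 * 54116956037952111668959660849 = 378818692265664781682717625943

Result: 378818692265664781682717625943
Multiplications needed: 7 (7 lines after 7^1)

7^35 = 378818692265664781682717625943. Using exponentiation by squaring, this requires 7 multiplications. The key idea: if the exponent is even, square the half-power; if odd, multiply by the base once.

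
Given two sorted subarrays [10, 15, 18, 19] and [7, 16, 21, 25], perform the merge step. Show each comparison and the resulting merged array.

Merging process:

Compare 10 vs 7: take 7 from right. Merged: [7]
Compare 10 vs 16: take 10 from left. Merged: [7, 10]
Compare 15 vs 16: take 15 from left. Merged: [7, 10, 15]
Compare 18 vs 16: take 16 from right. Merged: [7, 10, 15, 16]
Compare 18 vs 21: take 18 from left. Merged: [7, 10, 15, 16, 18]
Compare 19 vs 21: take 19 from left. Merged: [7, 10, 15, 16, 18, 19]
Append remaining from right: [21, 25]. Merged: [7, 10, 15, 16, 18, 19, 21, 25]

Final merged array: [7, 10, 15, 16, 18, 19, 21, 25]
Total comparisons: 6

The merged array is [7, 10, 15, 16, 18, 19, 21, 25], requiring 6 comparisons. The merge step runs in O(n) time where n is the total number of elements.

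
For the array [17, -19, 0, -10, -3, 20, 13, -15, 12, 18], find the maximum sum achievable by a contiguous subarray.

Using Kadane's algorithm on [17, -19, 0, -10, -3, 20, 13, -15, 12, 18]:

Scanning through the array:
Position 1 (value -19): max_ending_here = -2, max_so_far = 17
Position 2 (value 0): max_ending_here = 0, max_so_far = 17
Position 3 (value -10): max_ending_here = -10, max_so_far = 17
Position 4 (value -3): max_ending_here = -3, max_so_far = 17
Position 5 (value 20): max_ending_here = 20, max_so_far = 20
Position 6 (value 13): max_ending_here = 33, max_so_far = 33
Position 7 (value -15): max_ending_here = 18, max_so_far = 33
Position 8 (value 12): max_ending_here = 30, max_so_far = 33
Position 9 (value 18): max_ending_here = 48, max_so_far = 48

Maximum subarray: [20, 13, -15, 12, 18]
Maximum sum: 48

The maximum subarray is [20, 13, -15, 12, 18] with sum 48. This subarray runs from index 5 to index 9.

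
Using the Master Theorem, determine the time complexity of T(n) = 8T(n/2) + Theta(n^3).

Master Theorem for T(n) = 8T(n/2) + O(n^3):

a = 8, b = 2, c = 3
log_b(a) = log_2(8) = 3.0000

Case 2: c = 3 = log_2(8) = 3.0000
T(n) = O(n^3 log n) = O(n^3 log n)

For T(n) = 8T(n/2) + O(n^3): log_2(8) = 3.0000. This is Case 2 of the Master Theorem (c = log_b(a), equal work at all levels), giving O(n^3 log n).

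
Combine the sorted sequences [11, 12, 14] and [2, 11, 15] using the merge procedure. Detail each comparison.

Merging process:

Compare 11 vs 2: take 2 from right. Merged: [2]
Compare 11 vs 11: take 11 from left. Merged: [2, 11]
Compare 12 vs 11: take 11 from right. Merged: [2, 11, 11]
Compare 12 vs 15: take 12 from left. Merged: [2, 11, 11, 12]
Compare 14 vs 15: take 14 from left. Merged: [2, 11, 11, 12, 14]
Append remaining from right: [15]. Merged: [2, 11, 11, 12, 14, 15]

Final merged array: [2, 11, 11, 12, 14, 15]
Total comparisons: 5

The merged array is [2, 11, 11, 12, 14, 15], requiring 5 comparisons. The merge step runs in O(n) time where n is the total number of elements.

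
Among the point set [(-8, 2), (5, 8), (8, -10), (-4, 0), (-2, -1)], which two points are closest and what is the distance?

Computing all pairwise distances among 5 points:

d((-8, 2), (5, 8)) = 14.3178
d((-8, 2), (8, -10)) = 20.0
d((-8, 2), (-4, 0)) = 4.4721
d((-8, 2), (-2, -1)) = 6.7082
d((5, 8), (8, -10)) = 18.2483
d((5, 8), (-4, 0)) = 12.0416
d((5, 8), (-2, -1)) = 11.4018
d((8, -10), (-4, 0)) = 15.6205
d((8, -10), (-2, -1)) = 13.4536
d((-4, 0), (-2, -1)) = 2.2361 <-- minimum

Closest pair: (-4, 0) and (-2, -1) with distance 2.2361

The closest pair is (-4, 0) and (-2, -1) with Euclidean distance 2.2361. For 5 points, brute-force pairwise comparison is shown above. For large n, the divide-and-conquer algorithm (sort by x, recurse on halves, check the dividing strip) achieves O(n log n).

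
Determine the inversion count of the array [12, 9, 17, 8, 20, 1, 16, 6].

Finding inversions in [12, 9, 17, 8, 20, 1, 16, 6]:

(0, 1): arr[0]=12 > arr[1]=9
(0, 3): arr[0]=12 > arr[3]=8
(0, 5): arr[0]=12 > arr[5]=1
(0, 7): arr[0]=12 > arr[7]=6
(1, 3): arr[1]=9 > arr[3]=8
(1, 5): arr[1]=9 > arr[5]=1
(1, 7): arr[1]=9 > arr[7]=6
(2, 3): arr[2]=17 > arr[3]=8
(2, 5): arr[2]=17 > arr[5]=1
(2, 6): arr[2]=17 > arr[6]=16
(2, 7): arr[2]=17 > arr[7]=6
(3, 5): arr[3]=8 > arr[5]=1
(3, 7): arr[3]=8 > arr[7]=6
(4, 5): arr[4]=20 > arr[5]=1
(4, 6): arr[4]=20 > arr[6]=16
(4, 7): arr[4]=20 > arr[7]=6
(6, 7): arr[6]=16 > arr[7]=6

Total inversions: 17

The array has 17 inversion(s): (0,1), (0,3), (0,5), (0,7), (1,3), (1,5), (1,7), (2,3), (2,5), (2,6), (2,7), (3,5), (3,7), (4,5), (4,6), (4,7), (6,7). Each pair (i,j) satisfies i < j and arr[i] > arr[j].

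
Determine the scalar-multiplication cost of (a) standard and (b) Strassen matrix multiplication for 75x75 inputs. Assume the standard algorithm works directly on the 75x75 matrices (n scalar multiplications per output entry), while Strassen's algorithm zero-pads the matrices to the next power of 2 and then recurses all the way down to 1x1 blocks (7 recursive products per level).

Matrix multiplication for 75x75 matrices:

Strassen's algorithm requires power-of-2 dimensions. Pad 75x75 to 128x128 (next power of 2).

Standard algorithm: 75^3 = 421875 multiplications
Strassen's algorithm: 7^(log2(128)) = 7^7 = 823543 multiplications
Difference: 421875 - 823543 = -401668 (Strassen uses MORE here due to padding overhead — for small or just-over-power-of-2 n, padding can outweigh the per-level savings)

Standard: 421875 multiplications (75^3). Strassen: 823543 multiplications (7^7, after padding to 128x128). Strassen reduces 8 recursive multiplications to 7 at each level.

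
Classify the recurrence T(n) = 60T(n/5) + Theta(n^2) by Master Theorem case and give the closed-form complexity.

Master Theorem for T(n) = 60T(n/5) + O(n^2):

a = 60, b = 5, c = 2
log_b(a) = log_5(60) = 2.5440

Case 1: c = 2 < log_5(60) = 2.5440
T(n) = O(n^(log_5 60))

For T(n) = 60T(n/5) + O(n^2): log_5(60) = 2.5440. This is Case 1 of the Master Theorem (c < log_b(a), work dominated by leaves), giving O(n^(log_5 60)).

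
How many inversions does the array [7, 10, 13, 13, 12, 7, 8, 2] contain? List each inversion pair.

Finding inversions in [7, 10, 13, 13, 12, 7, 8, 2]:

(0, 7): arr[0]=7 > arr[7]=2
(1, 5): arr[1]=10 > arr[5]=7
(1, 6): arr[1]=10 > arr[6]=8
(1, 7): arr[1]=10 > arr[7]=2
(2, 4): arr[2]=13 > arr[4]=12
(2, 5): arr[2]=13 > arr[5]=7
(2, 6): arr[2]=13 > arr[6]=8
(2, 7): arr[2]=13 > arr[7]=2
(3, 4): arr[3]=13 > arr[4]=12
(3, 5): arr[3]=13 > arr[5]=7
(3, 6): arr[3]=13 > arr[6]=8
(3, 7): arr[3]=13 > arr[7]=2
(4, 5): arr[4]=12 > arr[5]=7
(4, 6): arr[4]=12 > arr[6]=8
(4, 7): arr[4]=12 > arr[7]=2
(5, 7): arr[5]=7 > arr[7]=2
(6, 7): arr[6]=8 > arr[7]=2

Total inversions: 17

The array has 17 inversion(s): (0,7), (1,5), (1,6), (1,7), (2,4), (2,5), (2,6), (2,7), (3,4), (3,5), (3,6), (3,7), (4,5), (4,6), (4,7), (5,7), (6,7). Each pair (i,j) satisfies i < j and arr[i] > arr[j].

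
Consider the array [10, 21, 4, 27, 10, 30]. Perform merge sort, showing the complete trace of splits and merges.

Merge sort trace:

Split: [10, 21, 4, 27, 10, 30] -> [10, 21, 4] and [27, 10, 30]
  Split: [10, 21, 4] -> [10] and [21, 4]
    Split: [21, 4] -> [21] and [4]
    Merge: [21] + [4] -> [4, 21]
  Merge: [10] + [4, 21] -> [4, 10, 21]
  Split: [27, 10, 30] -> [27] and [10, 30]
    Split: [10, 30] -> [10] and [30]
    Merge: [10] + [30] -> [10, 30]
  Merge: [27] + [10, 30] -> [10, 27, 30]
Merge: [4, 10, 21] + [10, 27, 30] -> [4, 10, 10, 21, 27, 30]

Final sorted array: [4, 10, 10, 21, 27, 30]

The merge sort proceeds by recursively splitting the array and merging sorted halves.
After all merges, the sorted array is [4, 10, 10, 21, 27, 30].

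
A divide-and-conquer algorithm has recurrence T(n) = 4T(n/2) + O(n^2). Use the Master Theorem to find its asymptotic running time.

Master Theorem for T(n) = 4T(n/2) + O(n^2):

a = 4, b = 2, c = 2
log_b(a) = log_2(4) = 2.0000

Case 2: c = 2 = log_2(4) = 2.0000
T(n) = O(n^2 log n) = O(n^2 log n)

For T(n) = 4T(n/2) + O(n^2): log_2(4) = 2.0000. This is Case 2 of the Master Theorem (c = log_b(a), equal work at all levels), giving O(n^2 log n).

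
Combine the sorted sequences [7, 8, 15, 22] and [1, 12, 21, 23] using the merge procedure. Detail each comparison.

Merging process:

Compare 7 vs 1: take 1 from right. Merged: [1]
Compare 7 vs 12: take 7 from left. Merged: [1, 7]
Compare 8 vs 12: take 8 from left. Merged: [1, 7, 8]
Compare 15 vs 12: take 12 from right. Merged: [1, 7, 8, 12]
Compare 15 vs 21: take 15 from left. Merged: [1, 7, 8, 12, 15]
Compare 22 vs 21: take 21 from right. Merged: [1, 7, 8, 12, 15, 21]
Compare 22 vs 23: take 22 from left. Merged: [1, 7, 8, 12, 15, 21, 22]
Append remaining from right: [23]. Merged: [1, 7, 8, 12, 15, 21, 22, 23]

Final merged array: [1, 7, 8, 12, 15, 21, 22, 23]
Total comparisons: 7

The merged array is [1, 7, 8, 12, 15, 21, 22, 23], requiring 7 comparisons. The merge step runs in O(n) time where n is the total number of elements.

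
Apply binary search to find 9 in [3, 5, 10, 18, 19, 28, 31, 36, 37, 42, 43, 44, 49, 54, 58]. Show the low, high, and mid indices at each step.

Binary search for 9 in [3, 5, 10, 18, 19, 28, 31, 36, 37, 42, 43, 44, 49, 54, 58]:

lo=0, hi=14, mid=7, arr[mid]=36 -> 36 > 9, search left half
lo=0, hi=6, mid=3, arr[mid]=18 -> 18 > 9, search left half
lo=0, hi=2, mid=1, arr[mid]=5 -> 5 < 9, search right half
lo=2, hi=2, mid=2, arr[mid]=10 -> 10 > 9, search left half
lo=2 > hi=1, target 9 not found

Binary search determines that 9 is not in the array after 4 comparisons. The search space was exhausted without finding the target.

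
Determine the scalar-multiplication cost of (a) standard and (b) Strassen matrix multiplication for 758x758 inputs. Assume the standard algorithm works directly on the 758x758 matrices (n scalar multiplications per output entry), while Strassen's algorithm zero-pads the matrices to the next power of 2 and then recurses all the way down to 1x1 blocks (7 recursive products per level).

Matrix multiplication for 758x758 matrices:

Strassen's algorithm requires power-of-2 dimensions. Pad 758x758 to 1024x1024 (next power of 2).

Standard algorithm: 758^3 = 435519512 multiplications
Strassen's algorithm: 7^(log2(1024)) = 7^10 = 282475249 multiplications
Savings: 435519512 - 282475249 = 153044263 multiplications

Standard: 435519512 multiplications (758^3). Strassen: 282475249 multiplications (7^10, after padding to 1024x1024). Strassen reduces 8 recursive multiplications to 7 at each level.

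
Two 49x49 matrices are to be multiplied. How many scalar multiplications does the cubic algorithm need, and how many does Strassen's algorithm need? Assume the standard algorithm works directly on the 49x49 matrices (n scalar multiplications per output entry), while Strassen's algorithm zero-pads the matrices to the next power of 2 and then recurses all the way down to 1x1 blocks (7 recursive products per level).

Matrix multiplication for 49x49 matrices:

Strassen's algorithm requires power-of-2 dimensions. Pad 49x49 to 64x64 (next power of 2).

Standard algorithm: 49^3 = 117649 multiplications
Strassen's algorithm: 7^(log2(64)) = 7^6 = 117649 multiplications
Savings: 117649 - 117649 = 0 multiplications

Standard: 117649 multiplications (49^3). Strassen: 117649 multiplications (7^6, after padding to 64x64). Strassen reduces 8 recursive multiplications to 7 at each level.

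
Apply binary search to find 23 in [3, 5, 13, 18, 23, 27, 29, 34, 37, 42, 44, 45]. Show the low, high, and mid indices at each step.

Binary search for 23 in [3, 5, 13, 18, 23, 27, 29, 34, 37, 42, 44, 45]:

lo=0, hi=11, mid=5, arr[mid]=27 -> 27 > 23, search left half
lo=0, hi=4, mid=2, arr[mid]=13 -> 13 < 23, search right half
lo=3, hi=4, mid=3, arr[mid]=18 -> 18 < 23, search right half
lo=4, hi=4, mid=4, arr[mid]=23 -> Found target at index 4!

Binary search finds 23 at index 4 after 4 comparisons. The search repeatedly halves the search space by comparing with the middle element.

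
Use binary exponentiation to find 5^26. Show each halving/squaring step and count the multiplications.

Computing 5^26 by squaring (build up from 5^1; each line after the first costs one multiplication):

5^1 = 5
5^2 = (5^1)^2 = 5^2 = 25
5^3 = 5 * 5^2 = 5 * 25 = 125
5^6 = (5^3)^2 = 125^2 = 15625
5^12 = (5^6)^2 = 15625^2 = 244140625
5^13 = 5 * 5^12 = 5 * 244140625 = 1220703125
5^26 = (5^13)^2 = 1220703125^2 = 1490116119384765625

Result: 1490116119384765625
Multiplications needed: 6 (6 lines after 5^1)

5^26 = 1490116119384765625. Using exponentiation by squaring, this requires 6 multiplications. The key idea: if the exponent is even, square the half-power; if odd, multiply by the base once.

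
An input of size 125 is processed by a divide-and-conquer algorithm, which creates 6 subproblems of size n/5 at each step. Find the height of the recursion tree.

For divide and conquer with division factor 5:

Problem sizes at each level:
Level 0: 125
Level 1: 25
Level 2: 5
Level 3: 1

The root is level 0 and the size-1 base case is level 3 (the tree spans levels 0 through 3, i.e. 4 levels counting the root), so the depth is the number of divisions: log_5(125) = 3

The recursion tree depth is log_5(125) = 3. At each level, the problem size is divided by 5, so it takes 3 divisions to reduce to a base case of size 1. The algorithm makes 6 recursive calls at each level.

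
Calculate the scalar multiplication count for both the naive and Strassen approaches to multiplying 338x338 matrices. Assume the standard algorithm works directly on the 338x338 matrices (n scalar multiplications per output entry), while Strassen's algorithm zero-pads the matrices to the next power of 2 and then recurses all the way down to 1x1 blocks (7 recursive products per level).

Matrix multiplication for 338x338 matrices:

Strassen's algorithm requires power-of-2 dimensions. Pad 338x338 to 512x512 (next power of 2).

Standard algorithm: 338^3 = 38614472 multiplications
Strassen's algorithm: 7^(log2(512)) = 7^9 = 40353607 multiplications
Difference: 38614472 - 40353607 = -1739135 (Strassen uses MORE here due to padding overhead — for small or just-over-power-of-2 n, padding can outweigh the per-level savings)

Standard: 38614472 multiplications (338^3). Strassen: 40353607 multiplications (7^9, after padding to 512x512). Strassen reduces 8 recursive multiplications to 7 at each level.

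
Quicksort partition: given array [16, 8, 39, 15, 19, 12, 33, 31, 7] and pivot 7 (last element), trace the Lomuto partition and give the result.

Lomuto partition with pivot = 7:

Initial array: [16, 8, 39, 15, 19, 12, 33, 31, 7]

arr[0]=16 > 7: no swap
arr[1]=8 > 7: no swap
arr[2]=39 > 7: no swap
arr[3]=15 > 7: no swap
arr[4]=19 > 7: no swap
arr[5]=12 > 7: no swap
arr[6]=33 > 7: no swap
arr[7]=31 > 7: no swap

Place pivot at position 0: [7, 8, 39, 15, 19, 12, 33, 31, 16]
Pivot position: 0

After partitioning with pivot 7, the array becomes [7, 8, 39, 15, 19, 12, 33, 31, 16]. The pivot is placed at index 0. All elements to the left of the pivot are <= 7, and all elements to the right are > 7.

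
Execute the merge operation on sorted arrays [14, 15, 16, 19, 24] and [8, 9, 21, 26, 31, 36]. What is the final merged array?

Merging process:

Compare 14 vs 8: take 8 from right. Merged: [8]
Compare 14 vs 9: take 9 from right. Merged: [8, 9]
Compare 14 vs 21: take 14 from left. Merged: [8, 9, 14]
Compare 15 vs 21: take 15 from left. Merged: [8, 9, 14, 15]
Compare 16 vs 21: take 16 from left. Merged: [8, 9, 14, 15, 16]
Compare 19 vs 21: take 19 from left. Merged: [8, 9, 14, 15, 16, 19]
Compare 24 vs 21: take 21 from right. Merged: [8, 9, 14, 15, 16, 19, 21]
Compare 24 vs 26: take 24 from left. Merged: [8, 9, 14, 15, 16, 19, 21, 24]
Append remaining from right: [26, 31, 36]. Merged: [8, 9, 14, 15, 16, 19, 21, 24, 26, 31, 36]

Final merged array: [8, 9, 14, 15, 16, 19, 21, 24, 26, 31, 36]
Total comparisons: 8

The merged array is [8, 9, 14, 15, 16, 19, 21, 24, 26, 31, 36], requiring 8 comparisons. The merge step runs in O(n) time where n is the total number of elements.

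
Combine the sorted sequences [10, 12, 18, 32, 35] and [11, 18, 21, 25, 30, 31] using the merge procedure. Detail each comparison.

Merging process:

Compare 10 vs 11: take 10 from left. Merged: [10]
Compare 12 vs 11: take 11 from right. Merged: [10, 11]
Compare 12 vs 18: take 12 from left. Merged: [10, 11, 12]
Compare 18 vs 18: take 18 from left. Merged: [10, 11, 12, 18]
Compare 32 vs 18: take 18 from right. Merged: [10, 11, 12, 18, 18]
Compare 32 vs 21: take 21 from right. Merged: [10, 11, 12, 18, 18, 21]
Compare 32 vs 25: take 25 from right. Merged: [10, 11, 12, 18, 18, 21, 25]
Compare 32 vs 30: take 30 from right. Merged: [10, 11, 12, 18, 18, 21, 25, 30]
Compare 32 vs 31: take 31 from right. Merged: [10, 11, 12, 18, 18, 21, 25, 30, 31]
Append remaining from left: [32, 35]. Merged: [10, 11, 12, 18, 18, 21, 25, 30, 31, 32, 35]

Final merged array: [10, 11, 12, 18, 18, 21, 25, 30, 31, 32, 35]
Total comparisons: 9

The merged array is [10, 11, 12, 18, 18, 21, 25, 30, 31, 32, 35], requiring 9 comparisons. The merge step runs in O(n) time where n is the total number of elements.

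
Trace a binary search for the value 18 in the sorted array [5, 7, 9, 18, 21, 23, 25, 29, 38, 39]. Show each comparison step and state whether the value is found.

Binary search for 18 in [5, 7, 9, 18, 21, 23, 25, 29, 38, 39]:

lo=0, hi=9, mid=4, arr[mid]=21 -> 21 > 18, search left half
lo=0, hi=3, mid=1, arr[mid]=7 -> 7 < 18, search right half
lo=2, hi=3, mid=2, arr[mid]=9 -> 9 < 18, search right half
lo=3, hi=3, mid=3, arr[mid]=18 -> Found target at index 3!

Binary search finds 18 at index 3 after 4 comparisons. The search repeatedly halves the search space by comparing with the middle element.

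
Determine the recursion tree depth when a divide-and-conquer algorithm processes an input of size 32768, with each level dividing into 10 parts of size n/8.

For divide and conquer with division factor 8:

Problem sizes at each level:
Level 0: 32768
Level 1: 4096
Level 2: 512
Level 3: 64
Level 4: 8
Level 5: 1

The root is level 0 and the size-1 base case is level 5 (the tree spans levels 0 through 5, i.e. 6 levels counting the root), so the depth is the number of divisions: log_8(32768) = 5

The recursion tree depth is log_8(32768) = 5. At each level, the problem size is divided by 8, so it takes 5 divisions to reduce to a base case of size 1. The algorithm makes 10 recursive calls at each level.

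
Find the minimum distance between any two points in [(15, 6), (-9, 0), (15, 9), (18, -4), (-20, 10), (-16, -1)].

Computing all pairwise distances among 6 points:

d((15, 6), (-9, 0)) = 24.7386
d((15, 6), (15, 9)) = 3.0 <-- minimum
d((15, 6), (18, -4)) = 10.4403
d((15, 6), (-20, 10)) = 35.2278
d((15, 6), (-16, -1)) = 31.7805
d((-9, 0), (15, 9)) = 25.632
d((-9, 0), (18, -4)) = 27.2947
d((-9, 0), (-20, 10)) = 14.8661
d((-9, 0), (-16, -1)) = 7.0711
d((15, 9), (18, -4)) = 13.3417
d((15, 9), (-20, 10)) = 35.0143
d((15, 9), (-16, -1)) = 32.573
d((18, -4), (-20, 10)) = 40.4969
d((18, -4), (-16, -1)) = 34.1321
d((-20, 10), (-16, -1)) = 11.7047

Closest pair: (15, 6) and (15, 9) with distance 3.0

The closest pair is (15, 6) and (15, 9) with Euclidean distance 3.0. For 6 points, brute-force pairwise comparison is shown above. For large n, the divide-and-conquer algorithm (sort by x, recurse on halves, check the dividing strip) achieves O(n log n).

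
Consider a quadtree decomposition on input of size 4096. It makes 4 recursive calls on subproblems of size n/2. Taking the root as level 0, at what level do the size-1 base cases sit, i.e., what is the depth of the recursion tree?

For divide and conquer with division factor 2:

Problem sizes at each level:
Level 0: 4096
Level 1: 2048
Level 2: 1024
Level 3: 512
Level 4: 256
Level 5: 128
Level 6: 64
Level 7: 32
Level 8: 16
Level 9: 8
Level 10: 4
Level 11: 2
Level 12: 1

The root is level 0 and the size-1 base case is level 12 (the tree spans levels 0 through 12, i.e. 13 levels counting the root), so the depth is the number of divisions: log_2(4096) = 12

The recursion tree depth is log_2(4096) = 12. At each level, the problem size is divided by 2, so it takes 12 divisions to reduce to a base case of size 1. The algorithm makes 4 recursive calls at each level.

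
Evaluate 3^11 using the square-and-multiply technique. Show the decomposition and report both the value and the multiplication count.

Computing 3^11 by squaring (build up from 3^1; each line after the first costs one multiplication):

3^1 = 3
3^2 = (3^1)^2 = 3^2 = 9
3^4 = (3^2)^2 = 9^2 = 81
3^5 = 3 * 3^4 = 3 * 81 = 243
3^10 = (3^5)^2 = 243^2 = 59049
3^11 = 3 * 3^10 = 3 * 59049 = 177147

Result: 177147
Multiplications needed: 5 (5 lines after 3^1)

3^11 = 177147. Using exponentiation by squaring, this requires 5 multiplications. The key idea: if the exponent is even, square the half-power; if odd, multiply by the base once.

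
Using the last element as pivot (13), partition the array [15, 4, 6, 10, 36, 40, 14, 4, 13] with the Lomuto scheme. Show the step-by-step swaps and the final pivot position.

Lomuto partition with pivot = 13:

Initial array: [15, 4, 6, 10, 36, 40, 14, 4, 13]

arr[0]=15 > 13: no swap
arr[1]=4 <= 13: swap with position 0, array becomes [4, 15, 6, 10, 36, 40, 14, 4, 13]
arr[2]=6 <= 13: swap with position 1, array becomes [4, 6, 15, 10, 36, 40, 14, 4, 13]
arr[3]=10 <= 13: swap with position 2, array becomes [4, 6, 10, 15, 36, 40, 14, 4, 13]
arr[4]=36 > 13: no swap
arr[5]=40 > 13: no swap
arr[6]=14 > 13: no swap
arr[7]=4 <= 13: swap with position 3, array becomes [4, 6, 10, 4, 36, 40, 14, 15, 13]

Place pivot at position 4: [4, 6, 10, 4, 13, 40, 14, 15, 36]
Pivot position: 4

After partitioning with pivot 13, the array becomes [4, 6, 10, 4, 13, 40, 14, 15, 36]. The pivot is placed at index 4. All elements to the left of the pivot are <= 13, and all elements to the right are > 13.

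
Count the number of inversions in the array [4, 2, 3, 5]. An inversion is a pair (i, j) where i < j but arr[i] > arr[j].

Finding inversions in [4, 2, 3, 5]:

(0, 1): arr[0]=4 > arr[1]=2
(0, 2): arr[0]=4 > arr[2]=3

Total inversions: 2

The array has 2 inversion(s): (0,1), (0,2). Each pair (i,j) satisfies i < j and arr[i] > arr[j].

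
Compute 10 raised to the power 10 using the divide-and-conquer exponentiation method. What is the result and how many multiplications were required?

Computing 10^10 by squaring (build up from 10^1; each line after the first costs one multiplication):

10^1 = 10
10^2 = (10^1)^2 = 10^2 = 100
10^4 = (10^2)^2 = 100^2 = 10000
10^5 = 10 * 10^4 = 10 * 10000 = 100000
10^10 = (10^5)^2 = 100000^2 = 10000000000

Result: 10000000000
Multiplications needed: 4 (4 lines after 10^1)

10^10 = 10000000000. Using exponentiation by squaring, this requires 4 multiplications. The key idea: if the exponent is even, square the half-power; if odd, multiply by the base once.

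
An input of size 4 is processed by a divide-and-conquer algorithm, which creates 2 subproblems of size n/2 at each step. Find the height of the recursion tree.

For divide and conquer with division factor 2:

Problem sizes at each level:
Level 0: 4
Level 1: 2
Level 2: 1

The root is level 0 and the size-1 base case is level 2 (the tree spans levels 0 through 2, i.e. 3 levels counting the root), so the depth is the number of divisions: log_2(4) = 2

The recursion tree depth is log_2(4) = 2. At each level, the problem size is divided by 2, so it takes 2 divisions to reduce to a base case of size 1. The algorithm makes 2 recursive calls at each level.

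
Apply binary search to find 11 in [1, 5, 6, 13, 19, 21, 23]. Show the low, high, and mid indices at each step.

Binary search for 11 in [1, 5, 6, 13, 19, 21, 23]:

lo=0, hi=6, mid=3, arr[mid]=13 -> 13 > 11, search left half
lo=0, hi=2, mid=1, arr[mid]=5 -> 5 < 11, search right half
lo=2, hi=2, mid=2, arr[mid]=6 -> 6 < 11, search right half
lo=3 > hi=2, target 11 not found

Binary search determines that 11 is not in the array after 3 comparisons. The search space was exhausted without finding the target.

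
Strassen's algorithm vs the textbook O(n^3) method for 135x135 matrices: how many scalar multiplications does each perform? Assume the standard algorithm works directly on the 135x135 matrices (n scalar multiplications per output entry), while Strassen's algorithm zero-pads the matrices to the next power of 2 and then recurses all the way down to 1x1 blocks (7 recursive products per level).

Matrix multiplication for 135x135 matrices:

Strassen's algorithm requires power-of-2 dimensions. Pad 135x135 to 256x256 (next power of 2).

Standard algorithm: 135^3 = 2460375 multiplications
Strassen's algorithm: 7^(log2(256)) = 7^8 = 5764801 multiplications
Difference: 2460375 - 5764801 = -3304426 (Strassen uses MORE here due to padding overhead — for small or just-over-power-of-2 n, padding can outweigh the per-level savings)

Standard: 2460375 multiplications (135^3). Strassen: 5764801 multiplications (7^8, after padding to 256x256). Strassen reduces 8 recursive multiplications to 7 at each level.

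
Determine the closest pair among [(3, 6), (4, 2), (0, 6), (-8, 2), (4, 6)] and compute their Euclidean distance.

Computing all pairwise distances among 5 points:

d((3, 6), (4, 2)) = 4.1231
d((3, 6), (0, 6)) = 3.0
d((3, 6), (-8, 2)) = 11.7047
d((3, 6), (4, 6)) = 1.0 <-- minimum
d((4, 2), (0, 6)) = 5.6569
d((4, 2), (-8, 2)) = 12.0
d((4, 2), (4, 6)) = 4.0
d((0, 6), (-8, 2)) = 8.9443
d((0, 6), (4, 6)) = 4.0
d((-8, 2), (4, 6)) = 12.6491

Closest pair: (3, 6) and (4, 6) with distance 1.0

The closest pair is (3, 6) and (4, 6) with Euclidean distance 1.0. For 5 points, brute-force pairwise comparison is shown above. For large n, the divide-and-conquer algorithm (sort by x, recurse on halves, check the dividing strip) achieves O(n log n).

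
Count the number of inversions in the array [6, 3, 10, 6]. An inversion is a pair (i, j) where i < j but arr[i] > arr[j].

Finding inversions in [6, 3, 10, 6]:

(0, 1): arr[0]=6 > arr[1]=3
(2, 3): arr[2]=10 > arr[3]=6

Total inversions: 2

The array has 2 inversion(s): (0,1), (2,3). Each pair (i,j) satisfies i < j and arr[i] > arr[j].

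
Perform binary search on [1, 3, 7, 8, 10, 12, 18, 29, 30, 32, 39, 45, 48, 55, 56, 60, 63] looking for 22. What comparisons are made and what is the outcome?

Binary search for 22 in [1, 3, 7, 8, 10, 12, 18, 29, 30, 32, 39, 45, 48, 55, 56, 60, 63]:

lo=0, hi=16, mid=8, arr[mid]=30 -> 30 > 22, search left half
lo=0, hi=7, mid=3, arr[mid]=8 -> 8 < 22, search right half
lo=4, hi=7, mid=5, arr[mid]=12 -> 12 < 22, search right half
lo=6, hi=7, mid=6, arr[mid]=18 -> 18 < 22, search right half
lo=7, hi=7, mid=7, arr[mid]=29 -> 29 > 22, search left half
lo=7 > hi=6, target 22 not found

Binary search determines that 22 is not in the array after 5 comparisons. The search space was exhausted without finding the target.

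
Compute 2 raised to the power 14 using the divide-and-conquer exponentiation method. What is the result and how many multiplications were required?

Computing 2^14 by squaring (build up from 2^1; each line after the first costs one multiplication):

2^1 = 2
2^2 = (2^1)^2 = 2^2 = 4
2^3 = 2 * 2^2 = 2 * 4 = 8
2^6 = (2^3)^2 = 8^2 = 64
2^7 = 2 * 2^6 = 2 * 64 = 128
2^14 = (2^7)^2 = 128^2 = 16384

Result: 16384
Multiplications needed: 5 (5 lines after 2^1)

2^14 = 16384. Using exponentiation by squaring, this requires 5 multiplications. The key idea: if the exponent is even, square the half-power; if odd, multiply by the base once.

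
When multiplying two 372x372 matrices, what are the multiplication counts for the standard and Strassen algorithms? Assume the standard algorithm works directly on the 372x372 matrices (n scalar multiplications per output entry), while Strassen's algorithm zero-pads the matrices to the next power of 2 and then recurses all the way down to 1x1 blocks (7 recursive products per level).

Matrix multiplication for 372x372 matrices:

Strassen's algorithm requires power-of-2 dimensions. Pad 372x372 to 512x512 (next power of 2).

Standard algorithm: 372^3 = 51478848 multiplications
Strassen's algorithm: 7^(log2(512)) = 7^9 = 40353607 multiplications
Savings: 51478848 - 40353607 = 11125241 multiplications

Standard: 51478848 multiplications (372^3). Strassen: 40353607 multiplications (7^9, after padding to 512x512). Strassen reduces 8 recursive multiplications to 7 at each level.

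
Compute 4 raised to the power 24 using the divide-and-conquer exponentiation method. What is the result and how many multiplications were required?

Computing 4^24 by squaring (build up from 4^1; each line after the first costs one multiplication):

4^1 = 4
4^2 = (4^1)^2 = 4^2 = 16
4^3 = 4 * 4^2 = 4 * 16 = 64
4^6 = (4^3)^2 = 64^2 = 4096
4^12 = (4^6)^2 = 4096^2 = 16777216
4^24 = (4^12)^2 = 16777216^2 = 281474976710656

Result: 281474976710656
Multiplications needed: 5 (5 lines after 4^1)

4^24 = 281474976710656. Using exponentiation by squaring, this requires 5 multiplications. The key idea: if the exponent is even, square the half-power; if odd, multiply by the base once.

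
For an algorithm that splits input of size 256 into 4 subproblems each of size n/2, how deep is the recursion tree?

For divide and conquer with division factor 2:

Problem sizes at each level:
Level 0: 256
Level 1: 128
Level 2: 64
Level 3: 32
Level 4: 16
Level 5: 8
Level 6: 4
Level 7: 2
Level 8: 1

The root is level 0 and the size-1 base case is level 8 (the tree spans levels 0 through 8, i.e. 9 levels counting the root), so the depth is the number of divisions: log_2(256) = 8

The recursion tree depth is log_2(256) = 8. At each level, the problem size is divided by 2, so it takes 8 divisions to reduce to a base case of size 1. The algorithm makes 4 recursive calls at each level.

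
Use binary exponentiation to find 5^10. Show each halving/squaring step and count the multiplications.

Computing 5^10 by squaring (build up from 5^1; each line after the first costs one multiplication):

5^1 = 5
5^2 = (5^1)^2 = 5^2 = 25
5^4 = (5^2)^2 = 25^2 = 625
5^5 = 5 * 5^4 = 5 * 625 = 3125
5^10 = (5^5)^2 = 3125^2 = 9765625

Result: 9765625
Multiplications needed: 4 (4 lines after 5^1)

5^10 = 9765625. Using exponentiation by squaring, this requires 4 multiplications. The key idea: if the exponent is even, square the half-power; if odd, multiply by the base once.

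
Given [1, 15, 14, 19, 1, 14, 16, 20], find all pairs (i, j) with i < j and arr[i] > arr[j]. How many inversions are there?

Finding inversions in [1, 15, 14, 19, 1, 14, 16, 20]:

(1, 2): arr[1]=15 > arr[2]=14
(1, 4): arr[1]=15 > arr[4]=1
(1, 5): arr[1]=15 > arr[5]=14
(2, 4): arr[2]=14 > arr[4]=1
(3, 4): arr[3]=19 > arr[4]=1
(3, 5): arr[3]=19 > arr[5]=14
(3, 6): arr[3]=19 > arr[6]=16

Total inversions: 7

The array has 7 inversion(s): (1,2), (1,4), (1,5), (2,4), (3,4), (3,5), (3,6). Each pair (i,j) satisfies i < j and arr[i] > arr[j].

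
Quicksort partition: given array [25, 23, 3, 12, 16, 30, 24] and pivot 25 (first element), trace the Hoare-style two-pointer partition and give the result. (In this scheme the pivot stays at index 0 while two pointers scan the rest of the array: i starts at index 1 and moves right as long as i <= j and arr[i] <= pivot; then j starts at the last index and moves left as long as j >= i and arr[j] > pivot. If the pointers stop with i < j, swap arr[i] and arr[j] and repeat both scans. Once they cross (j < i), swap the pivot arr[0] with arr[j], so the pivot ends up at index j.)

Hoare-style two-pointer partition with pivot = 25:

Initial array: [25, 23, 3, 12, 16, 30, 24]

Pointers start at i = 1, j = 6.
i stops at index 5 (arr[5]=30 > 25), j stops at index 6 (arr[6]=24 <= 25): swap arr[5] and arr[6], array becomes [25, 23, 3, 12, 16, 24, 30]
i ends at 6, j ends at 5: the pointers have crossed (j < i), so scanning stops.

Swap pivot arr[0] with arr[5] to place pivot at position 5: [24, 23, 3, 12, 16, 25, 30]
Pivot position: 5

After partitioning with pivot 25, the array becomes [24, 23, 3, 12, 16, 25, 30]. The pivot is placed at index 5. All elements to the left of the pivot are <= 25, and all elements to the right are > 25.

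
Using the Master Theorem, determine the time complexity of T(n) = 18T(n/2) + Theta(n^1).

Master Theorem for T(n) = 18T(n/2) + O(n^1):

a = 18, b = 2, c = 1
log_b(a) = log_2(18) = 4.1699

Case 1: c = 1 < log_2(18) = 4.1699
T(n) = O(n^(log_2 18))

For T(n) = 18T(n/2) + O(n^1): log_2(18) = 4.1699. This is Case 1 of the Master Theorem (c < log_b(a), work dominated by leaves), giving O(n^(log_2 18)).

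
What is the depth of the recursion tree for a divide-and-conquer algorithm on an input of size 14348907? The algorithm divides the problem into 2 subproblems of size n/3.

For divide and conquer with division factor 3:

Problem sizes at each level:
Level 0: 14348907
Level 1: 4782969
Level 2: 1594323
Level 3: 531441
Level 4: 177147
Level 5: 59049
Level 6: 19683
Level 7: 6561
Level 8: 2187
Level 9: 729
Level 10: 243
Level 11: 81
Level 12: 27
Level 13: 9
Level 14: 3
Level 15: 1

The root is level 0 and the size-1 base case is level 15 (the tree spans levels 0 through 15, i.e. 16 levels counting the root), so the depth is the number of divisions: log_3(14348907) = 15

The recursion tree depth is log_3(14348907) = 15. At each level, the problem size is divided by 3, so it takes 15 divisions to reduce to a base case of size 1. The algorithm makes 2 recursive calls at each level.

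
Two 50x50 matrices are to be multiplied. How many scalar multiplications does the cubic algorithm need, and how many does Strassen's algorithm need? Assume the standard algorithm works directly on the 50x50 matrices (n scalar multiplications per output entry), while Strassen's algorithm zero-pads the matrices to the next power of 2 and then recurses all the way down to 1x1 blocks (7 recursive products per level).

Matrix multiplication for 50x50 matrices:

Strassen's algorithm requires power-of-2 dimensions. Pad 50x50 to 64x64 (next power of 2).

Standard algorithm: 50^3 = 125000 multiplications
Strassen's algorithm: 7^(log2(64)) = 7^6 = 117649 multiplications
Savings: 125000 - 117649 = 7351 multiplications

Standard: 125000 multiplications (50^3). Strassen: 117649 multiplications (7^6, after padding to 64x64). Strassen reduces 8 recursive multiplications to 7 at each level.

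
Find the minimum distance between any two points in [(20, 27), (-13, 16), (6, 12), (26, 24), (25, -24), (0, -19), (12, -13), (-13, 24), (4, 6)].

Computing all pairwise distances among 9 points:

d((20, 27), (-13, 16)) = 34.7851
d((20, 27), (6, 12)) = 20.5183
d((20, 27), (26, 24)) = 6.7082
d((20, 27), (25, -24)) = 51.2445
d((20, 27), (0, -19)) = 50.1597
d((20, 27), (12, -13)) = 40.7922
d((20, 27), (-13, 24)) = 33.1361
d((20, 27), (4, 6)) = 26.4008
d((-13, 16), (6, 12)) = 19.4165
d((-13, 16), (26, 24)) = 39.8121
d((-13, 16), (25, -24)) = 55.1725
d((-13, 16), (0, -19)) = 37.3363
d((-13, 16), (12, -13)) = 38.2884
d((-13, 16), (-13, 24)) = 8.0
d((-13, 16), (4, 6)) = 19.7231
d((6, 12), (26, 24)) = 23.3238
d((6, 12), (25, -24)) = 40.7063
d((6, 12), (0, -19)) = 31.5753
d((6, 12), (12, -13)) = 25.7099
d((6, 12), (-13, 24)) = 22.4722
d((6, 12), (4, 6)) = 6.3246 <-- minimum
d((26, 24), (25, -24)) = 48.0104
d((26, 24), (0, -19)) = 50.2494
d((26, 24), (12, -13)) = 39.5601
d((26, 24), (-13, 24)) = 39.0
d((26, 24), (4, 6)) = 28.4253
d((25, -24), (0, -19)) = 25.4951
d((25, -24), (12, -13)) = 17.0294
d((25, -24), (-13, 24)) = 61.2209
d((25, -24), (4, 6)) = 36.6197
d((0, -19), (12, -13)) = 13.4164
d((0, -19), (-13, 24)) = 44.9222
d((0, -19), (4, 6)) = 25.318
d((12, -13), (-13, 24)) = 44.6542
d((12, -13), (4, 6)) = 20.6155
d((-13, 24), (4, 6)) = 24.7588

Closest pair: (6, 12) and (4, 6) with distance 6.3246

The closest pair is (6, 12) and (4, 6) with Euclidean distance 6.3246. For 9 points, brute-force pairwise comparison is shown above. For large n, the divide-and-conquer algorithm (sort by x, recurse on halves, check the dividing strip) achieves O(n log n).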